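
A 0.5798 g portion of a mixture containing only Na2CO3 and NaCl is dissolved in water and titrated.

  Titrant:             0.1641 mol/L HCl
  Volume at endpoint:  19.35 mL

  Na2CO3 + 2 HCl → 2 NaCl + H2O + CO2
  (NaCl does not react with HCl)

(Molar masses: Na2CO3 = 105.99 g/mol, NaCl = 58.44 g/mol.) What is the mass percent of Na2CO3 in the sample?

n(HCl) = 0.01935 × 0.1641 = 3.175 × 10^-3 mol
Let x = n(Na2CO3), y = n(NaCl).
Titrant: 2x = 3.175 × 10^-3;  mass: 105.99x + 58.44y = 0.5798
Solving, x = 1.588 × 10^-3 mol, y = 7.042 × 10^-3 mol
mass of Na2CO3 = 1.588 × 10^-3 × 105.99 = 0.1683 g
% Na2CO3 = 0.1683 / 0.5798 × 100 = 29.02 %

29.02 %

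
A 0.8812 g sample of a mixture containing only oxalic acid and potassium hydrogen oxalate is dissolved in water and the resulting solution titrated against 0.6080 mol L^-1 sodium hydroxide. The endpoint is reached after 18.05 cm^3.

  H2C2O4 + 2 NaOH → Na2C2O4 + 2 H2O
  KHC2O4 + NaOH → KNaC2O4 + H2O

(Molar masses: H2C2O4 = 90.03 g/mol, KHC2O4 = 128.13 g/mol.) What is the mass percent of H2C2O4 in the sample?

n(NaOH) = 0.01805 × 0.6080 = 0.01097 mol
Let x = n(H2C2O4), y = n(KHC2O4).
Titrant: 2x + 1y = 0.01097;  mass: 90.03x + 128.13y = 0.8812
Solving, x = 3.158 × 10^-3 mol, y = 4.658 × 10^-3 mol
mass of H2C2O4 = 3.158 × 10^-3 × 90.03 = 0.2843 g
% H2C2O4 = 0.2843 / 0.8812 × 100 = 32.26 %

32.26 %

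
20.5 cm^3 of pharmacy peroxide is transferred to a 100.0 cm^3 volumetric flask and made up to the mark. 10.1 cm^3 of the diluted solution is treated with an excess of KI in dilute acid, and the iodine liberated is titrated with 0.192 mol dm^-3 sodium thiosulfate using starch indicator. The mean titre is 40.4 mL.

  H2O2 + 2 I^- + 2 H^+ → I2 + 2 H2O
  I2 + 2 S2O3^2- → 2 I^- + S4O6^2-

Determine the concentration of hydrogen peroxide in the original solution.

n(S2O3^2-) = 0.0404 × 0.192 = 7.76 × 10^-3 mol
n(I2) = n(S2O3^2-)/2 = 3.88 × 10^-3 mol
n(H2O2) in the aliquot = 3.88 × 10^-3 mol (1:1 ratio)
[H2O2]_dilute = 3.88 × 10^-3 / 0.0101 = 0.384 mol/L
[H2O2]_original = 0.384 × 100.0/20.5 = 1.87 mol/L

1.87 mol/L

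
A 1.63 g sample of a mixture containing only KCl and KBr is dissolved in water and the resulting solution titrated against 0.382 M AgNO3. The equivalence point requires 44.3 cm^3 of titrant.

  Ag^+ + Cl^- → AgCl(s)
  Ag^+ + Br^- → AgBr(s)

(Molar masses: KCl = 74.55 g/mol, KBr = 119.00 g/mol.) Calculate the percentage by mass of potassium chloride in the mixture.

n(AgNO3) = 0.0443 × 0.382 = 0.0169 mol
Let x = n(KCl), y = n(KBr).
Titrant: 1x + 1y = 0.0169;  mass: 74.55x + 119.00y = 1.63
Solving, x = 8.63 × 10^-3 mol, y = 8.29 × 10^-3 mol
mass of KCl = 8.63 × 10^-3 × 74.55 = 0.644 g
% KCl = 0.644 / 1.63 × 100 = 39.5 %

39.5 %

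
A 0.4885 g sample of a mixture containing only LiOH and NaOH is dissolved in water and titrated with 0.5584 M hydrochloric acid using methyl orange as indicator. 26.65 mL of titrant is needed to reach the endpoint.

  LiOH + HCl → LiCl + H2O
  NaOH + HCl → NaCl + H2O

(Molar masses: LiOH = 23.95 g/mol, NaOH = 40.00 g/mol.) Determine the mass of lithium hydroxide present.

n(HCl) = 0.02665 × 0.5584 = 0.01488 mol
Let x = n(LiOH), y = n(NaOH).
Titrant: 1x + 1y = 0.01488;  mass: 23.95x + 40.00y = 0.4885
Solving, x = 6.651 × 10^-3 mol, y = 8.230 × 10^-3 mol
mass of LiOH = 6.651 × 10^-3 × 23.95 = 0.1593 g

0.1593 g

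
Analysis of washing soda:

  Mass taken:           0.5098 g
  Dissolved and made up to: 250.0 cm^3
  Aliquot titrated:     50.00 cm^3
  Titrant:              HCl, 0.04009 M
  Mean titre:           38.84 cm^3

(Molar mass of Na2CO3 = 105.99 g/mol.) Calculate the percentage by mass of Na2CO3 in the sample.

Na2CO3 + 2 HCl → 2 NaCl + H2O + CO2
n(HCl) per titration = 0.03884 × 0.04009 = 1.557 × 10^-3 mol
From the 1:2 ratio, n(Na2CO3) in each aliquot = 1/2 × 1.557 × 10^-3 = 7.785 × 10^-4 mol
n(Na2CO3) in the whole flask = 7.785 × 10^-4 × 250.0/50.00 = 3.893 × 10^-3 mol
mass of Na2CO3 = 3.893 × 10^-3 × 105.99 = 0.4126 g
% Na2CO3 = 0.4126 / 0.5098 × 100 = 80.93 %

80.93 %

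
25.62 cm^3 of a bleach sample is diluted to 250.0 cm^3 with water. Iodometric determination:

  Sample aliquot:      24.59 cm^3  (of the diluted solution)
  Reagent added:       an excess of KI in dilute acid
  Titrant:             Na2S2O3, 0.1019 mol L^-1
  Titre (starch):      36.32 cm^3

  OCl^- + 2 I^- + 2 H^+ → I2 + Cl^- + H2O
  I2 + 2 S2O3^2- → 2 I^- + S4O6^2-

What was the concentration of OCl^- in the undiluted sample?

0.7343 mol/L

n(S2O3^2-) = 0.03632 × 0.1019 = 3.701 × 10^-3 mol
n(I2) = n(S2O3^2-)/2 = 1.851 × 10^-3 mol
n(OCl^-) in the aliquot = 1.851 × 10^-3 mol (1:1 ratio)
[OCl^-]_dilute = 1.851 × 10^-3 / 0.02459 = 0.07525 mol/L
[OCl^-]_original = 0.07525 × 250.0/25.62 = 0.7343 mol/L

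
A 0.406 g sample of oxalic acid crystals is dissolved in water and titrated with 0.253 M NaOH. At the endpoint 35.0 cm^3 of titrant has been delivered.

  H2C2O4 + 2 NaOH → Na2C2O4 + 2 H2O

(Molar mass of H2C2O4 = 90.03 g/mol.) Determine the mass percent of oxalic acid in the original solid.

98.2 %

n(NaOH) = 0.0350 L × 0.253 mol/L = 8.86 × 10^-3 mol
From the 1:2 ratio, n(H2C2O4) = 1/2 × 8.86 × 10^-3 = 4.43 × 10^-3 mol
mass of H2C2O4 = 4.43 × 10^-3 × 90.03 g/mol = 0.399 g
% H2C2O4 = 0.399 / 0.406 × 100 = 98.2 %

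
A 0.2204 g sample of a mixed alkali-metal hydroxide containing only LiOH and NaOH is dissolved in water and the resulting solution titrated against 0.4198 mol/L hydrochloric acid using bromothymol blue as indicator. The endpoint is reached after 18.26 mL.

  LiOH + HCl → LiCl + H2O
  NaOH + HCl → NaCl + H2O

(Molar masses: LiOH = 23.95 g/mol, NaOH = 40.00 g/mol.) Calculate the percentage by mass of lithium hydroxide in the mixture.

58.38 %

n(HCl) = 0.01826 × 0.4198 = 7.666 × 10^-3 mol
Let x = n(LiOH), y = n(NaOH).
Titrant: 1x + 1y = 7.666 × 10^-3;  mass: 23.95x + 40.00y = 0.2204
Solving, x = 5.372 × 10^-3 mol, y = 2.293 × 10^-3 mol
mass of LiOH = 5.372 × 10^-3 × 23.95 = 0.1287 g
% LiOH = 0.1287 / 0.2204 × 100 = 58.38 %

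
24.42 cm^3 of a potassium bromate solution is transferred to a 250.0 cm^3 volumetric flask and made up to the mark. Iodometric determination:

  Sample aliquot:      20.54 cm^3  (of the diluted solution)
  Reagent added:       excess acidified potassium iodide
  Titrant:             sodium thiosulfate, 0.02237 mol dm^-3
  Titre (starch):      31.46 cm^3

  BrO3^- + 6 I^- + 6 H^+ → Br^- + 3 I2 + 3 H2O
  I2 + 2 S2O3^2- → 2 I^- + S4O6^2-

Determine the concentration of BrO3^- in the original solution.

n(S2O3^2-) = 0.03146 × 0.02237 = 7.038 × 10^-4 mol
n(I2) = n(S2O3^2-)/2 = 3.519 × 10^-4 mol
From the 1:3 ratio, n(BrO3^-) in the aliquot = 1/3 × 3.519 × 10^-4 = 1.173 × 10^-4 mol
[BrO3^-]_dilute = 1.173 × 10^-4 / 0.02054 = 0.005710 mol/L
[BrO3^-]_original = 0.005710 × 250.0/24.42 = 0.05846 mol/L

0.05846 mol/L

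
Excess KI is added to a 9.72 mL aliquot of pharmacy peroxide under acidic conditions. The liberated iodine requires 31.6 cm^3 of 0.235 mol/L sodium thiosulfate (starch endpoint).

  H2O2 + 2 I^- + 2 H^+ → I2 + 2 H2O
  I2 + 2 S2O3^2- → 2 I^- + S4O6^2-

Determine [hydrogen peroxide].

0.382 mol/L

n(S2O3^2-) = 0.0316 × 0.235 = 7.43 × 10^-3 mol
n(I2) = n(S2O3^2-)/2 = 3.71 × 10^-3 mol
n(H2O2) in the aliquot = 3.71 × 10^-3 mol (1:1 ratio)
[H2O2] = 3.71 × 10^-3 / 0.00972 = 0.382 mol/L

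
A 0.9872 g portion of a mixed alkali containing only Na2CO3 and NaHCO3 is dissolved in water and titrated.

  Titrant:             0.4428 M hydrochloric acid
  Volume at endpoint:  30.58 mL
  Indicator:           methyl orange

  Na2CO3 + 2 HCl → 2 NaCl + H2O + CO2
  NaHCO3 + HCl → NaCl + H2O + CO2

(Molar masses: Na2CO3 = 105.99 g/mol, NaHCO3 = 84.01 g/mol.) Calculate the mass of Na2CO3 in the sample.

0.2569 g

n(HCl) = 0.03058 × 0.4428 = 0.01354 mol
Let x = n(Na2CO3), y = n(NaHCO3).
Titrant: 2x + 1y = 0.01354;  mass: 105.99x + 84.01y = 0.9872
Solving, x = 2.424 × 10^-3 mol, y = 8.693 × 10^-3 mol
mass of Na2CO3 = 2.424 × 10^-3 × 105.99 = 0.2569 g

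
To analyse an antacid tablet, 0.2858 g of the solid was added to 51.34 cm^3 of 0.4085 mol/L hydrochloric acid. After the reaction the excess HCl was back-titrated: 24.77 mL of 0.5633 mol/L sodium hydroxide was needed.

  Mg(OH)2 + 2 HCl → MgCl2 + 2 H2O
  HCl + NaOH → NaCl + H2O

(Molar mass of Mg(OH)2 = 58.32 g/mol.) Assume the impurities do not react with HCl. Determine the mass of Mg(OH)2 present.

n(HCl) added = 0.05134 × 0.4085 = 0.02097 mol
n(NaOH) used in back-titration = 0.02477 × 0.5633 = 0.01395 mol
n(HCl) left over = 0.01395 mol (1:1 ratio)
n(HCl) consumed by analyte = 0.02097 − 0.01395 = 7.019 × 10^-3 mol
From the 1:2 ratio, n(Mg(OH)2) = 1/2 × 7.019 × 10^-3 = 3.510 × 10^-3 mol
mass of Mg(OH)2 = 3.510 × 10^-3 × 58.32 = 0.2047 g

0.2047 g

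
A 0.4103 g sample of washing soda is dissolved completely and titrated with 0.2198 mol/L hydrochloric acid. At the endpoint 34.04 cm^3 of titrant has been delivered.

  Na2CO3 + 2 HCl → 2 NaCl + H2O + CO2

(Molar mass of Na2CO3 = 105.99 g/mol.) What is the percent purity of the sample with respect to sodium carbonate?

96.64 %

n(HCl) = 0.03404 L × 0.2198 mol/L = 7.482 × 10^-3 mol
From the 1:2 ratio, n(Na2CO3) = 1/2 × 7.482 × 10^-3 = 3.741 × 10^-3 mol
mass of Na2CO3 = 3.741 × 10^-3 × 105.99 g/mol = 0.3965 g
% Na2CO3 = 0.3965 / 0.4103 × 100 = 96.64 %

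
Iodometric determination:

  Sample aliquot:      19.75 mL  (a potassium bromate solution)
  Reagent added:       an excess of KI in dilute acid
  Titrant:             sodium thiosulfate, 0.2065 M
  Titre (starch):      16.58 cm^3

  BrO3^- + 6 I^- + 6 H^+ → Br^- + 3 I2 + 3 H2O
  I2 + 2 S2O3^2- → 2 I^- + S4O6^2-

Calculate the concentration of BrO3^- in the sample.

0.02889 M

n(S2O3^2-) = 0.01658 × 0.2065 = 3.424 × 10^-3 mol
n(I2) = n(S2O3^2-)/2 = 1.712 × 10^-3 mol
From the 1:3 ratio, n(BrO3^-) in the aliquot = 1/3 × 1.712 × 10^-3 = 5.706 × 10^-4 mol
[BrO3^-] = 5.706 × 10^-4 / 0.01975 = 0.02889 mol/L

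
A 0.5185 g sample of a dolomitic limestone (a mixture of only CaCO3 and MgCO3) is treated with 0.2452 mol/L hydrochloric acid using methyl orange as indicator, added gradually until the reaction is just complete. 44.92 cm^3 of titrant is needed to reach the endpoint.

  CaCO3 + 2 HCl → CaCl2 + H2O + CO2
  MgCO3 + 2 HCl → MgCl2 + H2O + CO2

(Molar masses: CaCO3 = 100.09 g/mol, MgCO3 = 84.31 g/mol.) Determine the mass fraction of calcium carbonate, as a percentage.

66.29 %

n(HCl) = 0.04492 × 0.2452 = 0.01101 mol
Let x = n(CaCO3), y = n(MgCO3).
Titrant: 2x + 2y = 0.01101;  mass: 100.09x + 84.31y = 0.5185
Solving, x = 3.434 × 10^-3 mol, y = 2.073 × 10^-3 mol
mass of CaCO3 = 3.434 × 10^-3 × 100.09 = 0.3437 g
% CaCO3 = 0.3437 / 0.5185 × 100 = 66.29 %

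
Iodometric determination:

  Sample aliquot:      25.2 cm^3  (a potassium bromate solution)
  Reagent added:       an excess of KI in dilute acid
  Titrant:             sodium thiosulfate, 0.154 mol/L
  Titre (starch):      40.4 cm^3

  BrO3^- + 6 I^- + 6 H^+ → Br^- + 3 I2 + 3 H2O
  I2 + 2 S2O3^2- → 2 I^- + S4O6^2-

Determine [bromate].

0.0411 mol/L

n(S2O3^2-) = 0.0404 × 0.154 = 6.22 × 10^-3 mol
n(I2) = n(S2O3^2-)/2 = 3.11 × 10^-3 mol
From the 1:3 ratio, n(BrO3^-) in the aliquot = 1/3 × 3.11 × 10^-3 = 1.04 × 10^-3 mol
[BrO3^-] = 1.04 × 10^-3 / 0.0252 = 0.0411 mol/L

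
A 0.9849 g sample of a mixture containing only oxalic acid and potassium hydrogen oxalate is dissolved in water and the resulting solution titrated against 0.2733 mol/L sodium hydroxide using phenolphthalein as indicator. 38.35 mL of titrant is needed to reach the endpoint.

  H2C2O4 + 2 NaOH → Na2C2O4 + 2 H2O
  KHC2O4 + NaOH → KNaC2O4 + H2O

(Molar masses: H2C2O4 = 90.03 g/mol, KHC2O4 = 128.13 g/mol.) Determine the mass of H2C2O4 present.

n(NaOH) = 0.03835 × 0.2733 = 0.01048 mol
Let x = n(H2C2O4), y = n(KHC2O4).
Titrant: 2x + 1y = 0.01048;  mass: 90.03x + 128.13y = 0.9849
Solving, x = 2.154 × 10^-3 mol, y = 6.173 × 10^-3 mol
mass of H2C2O4 = 2.154 × 10^-3 × 90.03 = 0.1939 g

0.1939 g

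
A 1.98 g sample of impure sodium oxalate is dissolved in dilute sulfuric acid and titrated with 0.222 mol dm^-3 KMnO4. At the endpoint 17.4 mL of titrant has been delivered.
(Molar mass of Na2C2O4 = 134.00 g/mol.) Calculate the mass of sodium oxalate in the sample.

1.29 g

2 MnO4^- + 5 C2O4^2- + 16 H^+ → 2 Mn^2+ + 10 CO2 + 8 H2O
n(KMnO4) = 0.0174 L × 0.222 mol/L = 3.86 × 10^-3 mol
From the 5:2 ratio, n(Na2C2O4) = 5/2 × 3.86 × 10^-3 = 9.66 × 10^-3 mol
mass of Na2C2O4 = 9.66 × 10^-3 × 134.00 g/mol = 1.29 g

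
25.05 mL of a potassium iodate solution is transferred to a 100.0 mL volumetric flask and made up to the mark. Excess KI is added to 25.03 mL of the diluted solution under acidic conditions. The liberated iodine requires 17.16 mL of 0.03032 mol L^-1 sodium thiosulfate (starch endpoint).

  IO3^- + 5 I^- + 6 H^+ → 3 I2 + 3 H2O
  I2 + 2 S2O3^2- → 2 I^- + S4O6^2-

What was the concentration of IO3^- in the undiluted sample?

0.01383 mol/L

n(S2O3^2-) = 0.01716 × 0.03032 = 5.203 × 10^-4 mol
n(I2) = n(S2O3^2-)/2 = 2.601 × 10^-4 mol
From the 1:3 ratio, n(IO3^-) in the aliquot = 1/3 × 2.601 × 10^-4 = 8.672 × 10^-5 mol
[IO3^-]_dilute = 8.672 × 10^-5 / 0.02503 = 0.003464 mol/L
[IO3^-]_original = 0.003464 × 100.0/25.05 = 0.01383 mol/L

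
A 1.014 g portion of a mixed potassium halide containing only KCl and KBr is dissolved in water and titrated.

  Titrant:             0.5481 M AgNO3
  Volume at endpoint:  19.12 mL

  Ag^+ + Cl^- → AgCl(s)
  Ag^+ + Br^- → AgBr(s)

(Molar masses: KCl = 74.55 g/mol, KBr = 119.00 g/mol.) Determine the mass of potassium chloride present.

0.3909 g

n(AgNO3) = 0.01912 × 0.5481 = 0.01048 mol
Let x = n(KCl), y = n(KBr).
Titrant: 1x + 1y = 0.01048;  mass: 74.55x + 119.00y = 1.014
Solving, x = 5.244 × 10^-3 mol, y = 5.236 × 10^-3 mol
mass of KCl = 5.244 × 10^-3 × 74.55 = 0.3909 g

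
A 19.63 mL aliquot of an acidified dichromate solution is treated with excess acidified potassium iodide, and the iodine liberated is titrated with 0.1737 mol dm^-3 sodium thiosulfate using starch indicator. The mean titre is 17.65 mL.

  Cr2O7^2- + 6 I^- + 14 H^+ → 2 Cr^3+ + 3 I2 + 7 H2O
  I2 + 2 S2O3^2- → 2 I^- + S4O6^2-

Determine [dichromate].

n(S2O3^2-) = 0.01765 × 0.1737 = 3.066 × 10^-3 mol
n(I2) = n(S2O3^2-)/2 = 1.533 × 10^-3 mol
From the 1:3 ratio, n(Cr2O7^2-) in the aliquot = 1/3 × 1.533 × 10^-3 = 5.110 × 10^-4 mol
[Cr2O7^2-] = 5.110 × 10^-4 / 0.01963 = 0.02603 mol/L

0.02603 mol/L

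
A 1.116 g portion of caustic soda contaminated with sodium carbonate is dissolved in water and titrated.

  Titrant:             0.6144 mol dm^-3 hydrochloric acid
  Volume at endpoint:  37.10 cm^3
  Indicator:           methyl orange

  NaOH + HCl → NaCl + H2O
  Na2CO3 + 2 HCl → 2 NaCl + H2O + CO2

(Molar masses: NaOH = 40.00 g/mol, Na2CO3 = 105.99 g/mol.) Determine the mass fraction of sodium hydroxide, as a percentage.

25.37 %

n(HCl) = 0.03710 × 0.6144 = 0.02279 mol
Let x = n(NaOH), y = n(Na2CO3).
Titrant: 1x + 2y = 0.02279;  mass: 40.00x + 105.99y = 1.116
Solving, x = 7.078 × 10^-3 mol, y = 7.858 × 10^-3 mol
mass of NaOH = 7.078 × 10^-3 × 40.00 = 0.2831 g
% NaOH = 0.2831 / 1.116 × 100 = 25.37 %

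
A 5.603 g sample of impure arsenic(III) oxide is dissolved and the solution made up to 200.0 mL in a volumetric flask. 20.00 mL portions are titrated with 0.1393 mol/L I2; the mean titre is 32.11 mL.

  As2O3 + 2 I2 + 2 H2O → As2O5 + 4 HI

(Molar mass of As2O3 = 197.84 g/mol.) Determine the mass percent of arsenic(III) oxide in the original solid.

n(I2) per titration = 0.03211 × 0.1393 = 4.473 × 10^-3 mol
From the 1:2 ratio, n(As2O3) in each aliquot = 1/2 × 4.473 × 10^-3 = 2.236 × 10^-3 mol
n(As2O3) in the whole flask = 2.236 × 10^-3 × 200.0/20.00 = 0.02236 mol
mass of As2O3 = 0.02236 × 197.84 = 4.425 g
% As2O3 = 4.425 / 5.603 × 100 = 78.97 %

78.97 %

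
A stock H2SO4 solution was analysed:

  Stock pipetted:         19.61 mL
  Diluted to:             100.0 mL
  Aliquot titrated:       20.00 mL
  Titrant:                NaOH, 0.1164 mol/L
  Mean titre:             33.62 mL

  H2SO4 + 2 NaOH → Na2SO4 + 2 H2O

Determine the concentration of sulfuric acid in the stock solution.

n(NaOH) = 0.03362 × 0.1164 = 3.913 × 10^-3 mol
From the 1:2 ratio, n(H2SO4) in the aliquot = 1/2 × 3.913 × 10^-3 = 1.957 × 10^-3 mol
[H2SO4]_dilute = 1.957 × 10^-3 / 0.02000 = 0.09783 mol/L
Dilution factor = 100.0 / 19.61 = 5.099
[H2SO4]_stock = 0.09783 × 5.099 = 0.4989 mol/L

0.4989 mol/L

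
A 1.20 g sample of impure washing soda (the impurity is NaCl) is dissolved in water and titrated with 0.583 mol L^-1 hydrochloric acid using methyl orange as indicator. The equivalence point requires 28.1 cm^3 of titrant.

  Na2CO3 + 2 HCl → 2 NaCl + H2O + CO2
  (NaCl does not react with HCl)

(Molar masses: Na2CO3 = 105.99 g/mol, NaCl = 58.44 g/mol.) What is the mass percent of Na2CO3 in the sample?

72.3 %

n(HCl) = 0.0281 × 0.583 = 0.0164 mol
Let x = n(Na2CO3), y = n(NaCl).
Titrant: 2x = 0.0164;  mass: 105.99x + 58.44y = 1.20
Solving, x = 8.19 × 10^-3 mol, y = 5.68 × 10^-3 mol
mass of Na2CO3 = 8.19 × 10^-3 × 105.99 = 0.868 g
% Na2CO3 = 0.868 / 1.20 × 100 = 72.3 %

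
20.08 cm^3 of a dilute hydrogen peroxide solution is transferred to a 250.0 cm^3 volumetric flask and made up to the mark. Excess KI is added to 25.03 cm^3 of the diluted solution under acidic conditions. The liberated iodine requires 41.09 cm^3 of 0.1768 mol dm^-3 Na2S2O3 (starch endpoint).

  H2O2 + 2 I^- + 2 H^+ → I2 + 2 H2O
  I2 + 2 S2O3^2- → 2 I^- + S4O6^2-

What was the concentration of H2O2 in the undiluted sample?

1.807 mol/L

n(S2O3^2-) = 0.04109 × 0.1768 = 7.265 × 10^-3 mol
n(I2) = n(S2O3^2-)/2 = 3.632 × 10^-3 mol
n(H2O2) in the aliquot = 3.632 × 10^-3 mol (1:1 ratio)
[H2O2]_dilute = 3.632 × 10^-3 / 0.02503 = 0.1451 mol/L
[H2O2]_original = 0.1451 × 250.0/20.08 = 1.807 mol/L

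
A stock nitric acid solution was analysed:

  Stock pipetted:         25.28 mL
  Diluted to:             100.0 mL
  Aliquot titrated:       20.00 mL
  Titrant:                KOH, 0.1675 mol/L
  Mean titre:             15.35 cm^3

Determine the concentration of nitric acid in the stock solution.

0.5085 mol/L

HNO3 + KOH → KNO3 + H2O
n(KOH) = 0.01535 × 0.1675 = 2.571 × 10^-3 mol
n(HNO3) in the aliquot = 2.571 × 10^-3 mol (1:1 ratio)
[HNO3]_dilute = 2.571 × 10^-3 / 0.02000 = 0.1286 mol/L
Dilution factor = 100.0 / 25.28 = 3.956
[HNO3]_stock = 0.1286 × 3.956 = 0.5085 mol/L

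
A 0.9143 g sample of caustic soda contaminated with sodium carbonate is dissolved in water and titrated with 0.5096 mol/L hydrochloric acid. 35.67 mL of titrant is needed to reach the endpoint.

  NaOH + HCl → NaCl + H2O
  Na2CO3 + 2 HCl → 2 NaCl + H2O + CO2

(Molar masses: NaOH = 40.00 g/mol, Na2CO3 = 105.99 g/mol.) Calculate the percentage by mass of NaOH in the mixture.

n(HCl) = 0.03567 × 0.5096 = 0.01818 mol
Let x = n(NaOH), y = n(Na2CO3).
Titrant: 1x + 2y = 0.01818;  mass: 40.00x + 105.99y = 0.9143
Solving, x = 3.772 × 10^-3 mol, y = 7.203 × 10^-3 mol
mass of NaOH = 3.772 × 10^-3 × 40.00 = 0.1509 g
% NaOH = 0.1509 / 0.9143 × 100 = 16.50 %

16.50 %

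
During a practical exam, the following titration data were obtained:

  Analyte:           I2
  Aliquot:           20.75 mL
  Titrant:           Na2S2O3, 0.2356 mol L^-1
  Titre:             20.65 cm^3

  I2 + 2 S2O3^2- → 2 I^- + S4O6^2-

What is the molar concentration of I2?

0.1172 mol/L

n(Na2S2O3) = 0.02065 L × 0.2356 mol/L = 4.865 × 10^-3 mol
From the 1:2 mole ratio, n(I2) = 1/2 × 4.865 × 10^-3 = 2.433 × 10^-3 mol
[I2] = 2.433 × 10^-3 mol / 0.02075 L = 0.1172 mol/L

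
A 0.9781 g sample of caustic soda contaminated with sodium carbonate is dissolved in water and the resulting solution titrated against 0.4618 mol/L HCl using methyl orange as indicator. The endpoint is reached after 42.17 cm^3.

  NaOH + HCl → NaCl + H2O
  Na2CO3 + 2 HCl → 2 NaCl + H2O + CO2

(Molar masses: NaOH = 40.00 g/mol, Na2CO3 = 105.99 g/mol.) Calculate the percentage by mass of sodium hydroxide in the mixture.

16.97 %

n(HCl) = 0.04217 × 0.4618 = 0.01947 mol
Let x = n(NaOH), y = n(Na2CO3).
Titrant: 1x + 2y = 0.01947;  mass: 40.00x + 105.99y = 0.9781
Solving, x = 4.150 × 10^-3 mol, y = 7.662 × 10^-3 mol
mass of NaOH = 4.150 × 10^-3 × 40.00 = 0.1660 g
% NaOH = 0.1660 / 0.9781 × 100 = 16.97 %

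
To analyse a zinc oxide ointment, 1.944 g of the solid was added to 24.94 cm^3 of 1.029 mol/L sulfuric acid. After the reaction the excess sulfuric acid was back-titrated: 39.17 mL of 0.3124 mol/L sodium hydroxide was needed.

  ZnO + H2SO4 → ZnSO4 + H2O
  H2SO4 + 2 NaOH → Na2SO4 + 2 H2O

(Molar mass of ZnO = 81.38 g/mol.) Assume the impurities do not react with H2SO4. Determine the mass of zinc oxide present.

n(H2SO4) added = 0.02494 × 1.029 = 0.02566 mol
n(NaOH) used in back-titration = 0.03917 × 0.3124 = 0.01224 mol
From the 1:2 ratio, n(H2SO4) left over = 1/2 × 0.01224 = 6.118 × 10^-3 mol
n(H2SO4) consumed by analyte = 0.02566 − 6.118 × 10^-3 = 0.01954 mol
n(ZnO) = 0.01954 mol (1:1 ratio)
mass of ZnO = 0.01954 × 81.38 = 1.591 g

1.591 g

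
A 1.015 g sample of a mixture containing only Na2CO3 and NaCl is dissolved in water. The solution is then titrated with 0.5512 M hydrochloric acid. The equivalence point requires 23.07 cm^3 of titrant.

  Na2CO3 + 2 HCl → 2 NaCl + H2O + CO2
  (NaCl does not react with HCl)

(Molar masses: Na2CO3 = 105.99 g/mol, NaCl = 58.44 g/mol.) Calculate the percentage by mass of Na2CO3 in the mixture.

n(HCl) = 0.02307 × 0.5512 = 0.01272 mol
Let x = n(Na2CO3), y = n(NaCl).
Titrant: 2x = 0.01272;  mass: 105.99x + 58.44y = 1.015
Solving, x = 6.358 × 10^-3 mol, y = 5.837 × 10^-3 mol
mass of Na2CO3 = 6.358 × 10^-3 × 105.99 = 0.6739 g
% Na2CO3 = 0.6739 / 1.015 × 100 = 66.39 %

66.39 %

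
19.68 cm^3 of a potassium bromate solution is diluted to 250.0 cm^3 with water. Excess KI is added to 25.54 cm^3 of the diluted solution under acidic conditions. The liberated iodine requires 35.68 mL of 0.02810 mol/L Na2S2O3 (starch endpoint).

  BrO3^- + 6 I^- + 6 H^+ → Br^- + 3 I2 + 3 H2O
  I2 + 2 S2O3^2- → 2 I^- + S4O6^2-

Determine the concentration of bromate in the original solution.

n(S2O3^2-) = 0.03568 × 0.02810 = 1.003 × 10^-3 mol
n(I2) = n(S2O3^2-)/2 = 5.013 × 10^-4 mol
From the 1:3 ratio, n(BrO3^-) in the aliquot = 1/3 × 5.013 × 10^-4 = 1.671 × 10^-4 mol
[BrO3^-]_dilute = 1.671 × 10^-4 / 0.02554 = 0.006543 mol/L
[BrO3^-]_original = 0.006543 × 250.0/19.68 = 0.08311 mol/L

0.08311 mol/L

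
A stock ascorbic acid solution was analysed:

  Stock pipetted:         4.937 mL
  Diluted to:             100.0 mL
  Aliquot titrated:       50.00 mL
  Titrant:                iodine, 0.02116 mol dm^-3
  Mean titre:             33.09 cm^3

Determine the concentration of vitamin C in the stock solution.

0.2836 mol/L

C6H8O6 + I2 → C6H6O6 + 2 HI
n(I2) = 0.03309 × 0.02116 = 7.002 × 10^-4 mol
n(C6H8O6) in the aliquot = 7.002 × 10^-4 mol (1:1 ratio)
[C6H8O6]_dilute = 7.002 × 10^-4 / 0.05000 = 0.01400 mol/L
Dilution factor = 100.0 / 4.937 = 20.26
[C6H8O6]_stock = 0.01400 × 20.26 = 0.2836 mol/L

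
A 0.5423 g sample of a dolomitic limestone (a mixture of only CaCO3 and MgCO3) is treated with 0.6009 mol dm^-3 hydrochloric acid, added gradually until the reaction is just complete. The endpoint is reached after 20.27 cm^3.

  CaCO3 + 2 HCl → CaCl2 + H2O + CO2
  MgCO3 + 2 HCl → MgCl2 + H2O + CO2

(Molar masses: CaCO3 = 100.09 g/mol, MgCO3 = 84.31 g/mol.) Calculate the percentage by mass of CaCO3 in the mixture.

n(HCl) = 0.02027 × 0.6009 = 0.01218 mol
Let x = n(CaCO3), y = n(MgCO3).
Titrant: 2x + 2y = 0.01218;  mass: 100.09x + 84.31y = 0.5423
Solving, x = 1.828 × 10^-3 mol, y = 4.262 × 10^-3 mol
mass of CaCO3 = 1.828 × 10^-3 × 100.09 = 0.1829 g
% CaCO3 = 0.1829 / 0.5423 × 100 = 33.73 %

33.73 %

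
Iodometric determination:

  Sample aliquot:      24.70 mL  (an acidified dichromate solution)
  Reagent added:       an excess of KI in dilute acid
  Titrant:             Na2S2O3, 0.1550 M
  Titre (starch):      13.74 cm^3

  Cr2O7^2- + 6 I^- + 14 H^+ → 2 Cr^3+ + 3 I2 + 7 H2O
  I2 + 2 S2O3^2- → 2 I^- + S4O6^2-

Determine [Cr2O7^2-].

n(S2O3^2-) = 0.01374 × 0.1550 = 2.130 × 10^-3 mol
n(I2) = n(S2O3^2-)/2 = 1.065 × 10^-3 mol
From the 1:3 ratio, n(Cr2O7^2-) in the aliquot = 1/3 × 1.065 × 10^-3 = 3.549 × 10^-4 mol
[Cr2O7^2-] = 3.549 × 10^-4 / 0.02470 = 0.01437 mol/L

0.01437 M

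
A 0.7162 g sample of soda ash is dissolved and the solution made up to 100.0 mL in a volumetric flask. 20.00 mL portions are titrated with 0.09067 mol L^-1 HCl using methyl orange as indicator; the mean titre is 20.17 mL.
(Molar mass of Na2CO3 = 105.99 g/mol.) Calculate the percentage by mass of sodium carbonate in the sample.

Na2CO3 + 2 HCl → 2 NaCl + H2O + CO2
n(HCl) per titration = 0.02017 × 0.09067 = 1.829 × 10^-3 mol
From the 1:2 ratio, n(Na2CO3) in each aliquot = 1/2 × 1.829 × 10^-3 = 9.144 × 10^-4 mol
n(Na2CO3) in the whole flask = 9.144 × 10^-4 × 100.0/20.00 = 4.572 × 10^-3 mol
mass of Na2CO3 = 4.572 × 10^-3 × 105.99 = 0.4846 g
% Na2CO3 = 0.4846 / 0.7162 × 100 = 67.66 %

67.66 %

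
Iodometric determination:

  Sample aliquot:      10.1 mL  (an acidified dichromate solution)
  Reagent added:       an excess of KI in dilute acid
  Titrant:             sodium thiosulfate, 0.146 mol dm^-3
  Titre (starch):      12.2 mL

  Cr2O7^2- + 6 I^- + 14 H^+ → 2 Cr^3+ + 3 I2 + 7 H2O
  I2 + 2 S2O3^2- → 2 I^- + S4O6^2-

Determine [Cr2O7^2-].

n(S2O3^2-) = 0.0122 × 0.146 = 1.78 × 10^-3 mol
n(I2) = n(S2O3^2-)/2 = 8.91 × 10^-4 mol
From the 1:3 ratio, n(Cr2O7^2-) in the aliquot = 1/3 × 8.91 × 10^-4 = 2.97 × 10^-4 mol
[Cr2O7^2-] = 2.97 × 10^-4 / 0.0101 = 0.0294 mol/L

0.0294 mol/L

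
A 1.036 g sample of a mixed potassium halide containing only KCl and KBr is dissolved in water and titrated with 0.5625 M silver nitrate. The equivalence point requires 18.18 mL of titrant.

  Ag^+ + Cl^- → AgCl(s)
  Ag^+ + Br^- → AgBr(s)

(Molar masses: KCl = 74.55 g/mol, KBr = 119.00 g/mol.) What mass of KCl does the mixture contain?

0.3034 g

n(AgNO3) = 0.01818 × 0.5625 = 0.01023 mol
Let x = n(KCl), y = n(KBr).
Titrant: 1x + 1y = 0.01023;  mass: 74.55x + 119.00y = 1.036
Solving, x = 4.070 × 10^-3 mol, y = 6.156 × 10^-3 mol
mass of KCl = 4.070 × 10^-3 × 74.55 = 0.3034 g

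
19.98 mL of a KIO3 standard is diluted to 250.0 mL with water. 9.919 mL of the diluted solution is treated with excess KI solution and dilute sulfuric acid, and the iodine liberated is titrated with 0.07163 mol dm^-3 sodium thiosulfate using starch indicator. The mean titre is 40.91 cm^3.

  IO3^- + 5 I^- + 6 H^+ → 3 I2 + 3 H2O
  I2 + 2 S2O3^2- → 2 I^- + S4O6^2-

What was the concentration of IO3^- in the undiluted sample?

n(S2O3^2-) = 0.04091 × 0.07163 = 2.930 × 10^-3 mol
n(I2) = n(S2O3^2-)/2 = 1.465 × 10^-3 mol
From the 1:3 ratio, n(IO3^-) in the aliquot = 1/3 × 1.465 × 10^-3 = 4.884 × 10^-4 mol
[IO3^-]_dilute = 4.884 × 10^-4 / 0.009919 = 0.04924 mol/L
[IO3^-]_original = 0.04924 × 250.0/19.98 = 0.6161 mol/L

0.6161 mol/L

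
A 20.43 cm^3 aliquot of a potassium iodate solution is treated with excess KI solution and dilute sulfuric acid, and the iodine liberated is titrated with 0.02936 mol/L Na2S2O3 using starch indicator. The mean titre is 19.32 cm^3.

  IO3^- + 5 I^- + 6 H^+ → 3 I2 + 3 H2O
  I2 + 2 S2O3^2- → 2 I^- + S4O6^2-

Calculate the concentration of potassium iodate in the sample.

0.004627 mol/L

n(S2O3^2-) = 0.01932 × 0.02936 = 5.672 × 10^-4 mol
n(I2) = n(S2O3^2-)/2 = 2.836 × 10^-4 mol
From the 1:3 ratio, n(IO3^-) in the aliquot = 1/3 × 2.836 × 10^-4 = 9.454 × 10^-5 mol
[IO3^-] = 9.454 × 10^-5 / 0.02043 = 0.004627 mol/L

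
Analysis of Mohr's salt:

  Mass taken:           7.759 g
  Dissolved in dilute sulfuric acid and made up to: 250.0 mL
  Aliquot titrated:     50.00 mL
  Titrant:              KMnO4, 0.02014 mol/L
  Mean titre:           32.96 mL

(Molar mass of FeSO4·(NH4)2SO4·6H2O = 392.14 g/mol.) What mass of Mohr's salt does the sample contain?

6.508 g

MnO4^- + 5 Fe^2+ + 8 H^+ → Mn^2+ + 5 Fe^3+ + 4 H2O
n(KMnO4) per titration = 0.03296 × 0.02014 = 6.638 × 10^-4 mol
From the 5:1 ratio, n(FeSO4·(NH4)2SO4·6H2O) in each aliquot = 5/1 × 6.638 × 10^-4 = 3.319 × 10^-3 mol
n(FeSO4·(NH4)2SO4·6H2O) in the whole flask = 3.319 × 10^-3 × 250.0/50.00 = 0.01660 mol
mass of FeSO4·(NH4)2SO4·6H2O = 0.01660 × 392.14 = 6.508 g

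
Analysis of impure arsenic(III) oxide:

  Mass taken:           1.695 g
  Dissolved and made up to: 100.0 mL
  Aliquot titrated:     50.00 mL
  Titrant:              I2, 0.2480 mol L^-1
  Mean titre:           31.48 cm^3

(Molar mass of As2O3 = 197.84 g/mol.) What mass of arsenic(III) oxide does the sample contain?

1.545 g

As2O3 + 2 I2 + 2 H2O → As2O5 + 4 HI
n(I2) per titration = 0.03148 × 0.2480 = 7.807 × 10^-3 mol
From the 1:2 ratio, n(As2O3) in each aliquot = 1/2 × 7.807 × 10^-3 = 3.904 × 10^-3 mol
n(As2O3) in the whole flask = 3.904 × 10^-3 × 100.0/50.00 = 7.807 × 10^-3 mol
mass of As2O3 = 7.807 × 10^-3 × 197.84 = 1.545 g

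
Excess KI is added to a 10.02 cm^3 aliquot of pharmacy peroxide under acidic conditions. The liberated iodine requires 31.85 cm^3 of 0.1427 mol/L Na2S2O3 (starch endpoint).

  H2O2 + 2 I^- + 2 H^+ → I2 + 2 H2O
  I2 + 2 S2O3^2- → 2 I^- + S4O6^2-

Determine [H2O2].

0.2268 mol/L

n(S2O3^2-) = 0.03185 × 0.1427 = 4.545 × 10^-3 mol
n(I2) = n(S2O3^2-)/2 = 2.272 × 10^-3 mol
n(H2O2) in the aliquot = 2.272 × 10^-3 mol (1:1 ratio)
[H2O2] = 2.272 × 10^-3 / 0.01002 = 0.2268 mol/L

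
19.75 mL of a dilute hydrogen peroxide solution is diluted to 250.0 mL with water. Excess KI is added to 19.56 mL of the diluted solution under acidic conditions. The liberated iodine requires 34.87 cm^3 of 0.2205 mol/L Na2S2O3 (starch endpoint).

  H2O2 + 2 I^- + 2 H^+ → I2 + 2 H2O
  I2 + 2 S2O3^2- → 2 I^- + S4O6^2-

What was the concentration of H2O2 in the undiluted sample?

2.488 mol/L

n(S2O3^2-) = 0.03487 × 0.2205 = 7.689 × 10^-3 mol
n(I2) = n(S2O3^2-)/2 = 3.844 × 10^-3 mol
n(H2O2) in the aliquot = 3.844 × 10^-3 mol (1:1 ratio)
[H2O2]_dilute = 3.844 × 10^-3 / 0.01956 = 0.1965 mol/L
[H2O2]_original = 0.1965 × 250.0/19.75 = 2.488 mol/L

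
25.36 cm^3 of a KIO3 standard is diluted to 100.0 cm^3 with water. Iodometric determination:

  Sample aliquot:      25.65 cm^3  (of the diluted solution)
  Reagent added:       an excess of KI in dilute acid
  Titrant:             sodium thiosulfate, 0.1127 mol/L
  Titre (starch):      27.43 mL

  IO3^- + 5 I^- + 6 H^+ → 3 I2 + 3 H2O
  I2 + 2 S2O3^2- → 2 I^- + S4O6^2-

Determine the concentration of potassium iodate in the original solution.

n(S2O3^2-) = 0.02743 × 0.1127 = 3.091 × 10^-3 mol
n(I2) = n(S2O3^2-)/2 = 1.546 × 10^-3 mol
From the 1:3 ratio, n(IO3^-) in the aliquot = 1/3 × 1.546 × 10^-3 = 5.152 × 10^-4 mol
[IO3^-]_dilute = 5.152 × 10^-4 / 0.02565 = 0.02009 mol/L
[IO3^-]_original = 0.02009 × 100.0/25.36 = 0.07921 mol/L

0.07921 mol/L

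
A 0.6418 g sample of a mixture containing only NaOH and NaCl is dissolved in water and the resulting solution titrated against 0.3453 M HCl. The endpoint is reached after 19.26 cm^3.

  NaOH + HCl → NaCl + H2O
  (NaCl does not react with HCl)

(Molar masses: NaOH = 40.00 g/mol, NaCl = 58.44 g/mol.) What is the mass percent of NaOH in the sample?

41.45 %

n(HCl) = 0.01926 × 0.3453 = 6.650 × 10^-3 mol
Let x = n(NaOH), y = n(NaCl).
Titrant: 1x = 6.650 × 10^-3;  mass: 40.00x + 58.44y = 0.6418
Solving, x = 6.650 × 10^-3 mol, y = 6.430 × 10^-3 mol
mass of NaOH = 6.650 × 10^-3 × 40.00 = 0.2660 g
% NaOH = 0.2660 / 0.6418 × 100 = 41.45 %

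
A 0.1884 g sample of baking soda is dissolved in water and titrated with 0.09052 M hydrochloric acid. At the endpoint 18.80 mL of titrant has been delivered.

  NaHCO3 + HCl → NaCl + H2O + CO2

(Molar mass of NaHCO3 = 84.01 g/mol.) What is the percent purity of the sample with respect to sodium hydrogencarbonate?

75.88 %

n(HCl) = 0.01880 L × 0.09052 mol/L = 1.702 × 10^-3 mol
n(NaHCO3) = 1.702 × 10^-3 mol (1:1 ratio)
mass of NaHCO3 = 1.702 × 10^-3 × 84.01 g/mol = 0.1430 g
% NaHCO3 = 0.1430 / 0.1884 × 100 = 75.88 %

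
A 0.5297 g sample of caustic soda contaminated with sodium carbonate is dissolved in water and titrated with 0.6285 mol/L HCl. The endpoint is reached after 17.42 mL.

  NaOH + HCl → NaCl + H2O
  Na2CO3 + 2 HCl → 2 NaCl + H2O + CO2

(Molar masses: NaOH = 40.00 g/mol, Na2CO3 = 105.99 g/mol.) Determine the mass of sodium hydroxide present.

0.1555 g

n(HCl) = 0.01742 × 0.6285 = 0.01095 mol
Let x = n(NaOH), y = n(Na2CO3).
Titrant: 1x + 2y = 0.01095;  mass: 40.00x + 105.99y = 0.5297
Solving, x = 3.887 × 10^-3 mol, y = 3.531 × 10^-3 mol
mass of NaOH = 3.887 × 10^-3 × 40.00 = 0.1555 g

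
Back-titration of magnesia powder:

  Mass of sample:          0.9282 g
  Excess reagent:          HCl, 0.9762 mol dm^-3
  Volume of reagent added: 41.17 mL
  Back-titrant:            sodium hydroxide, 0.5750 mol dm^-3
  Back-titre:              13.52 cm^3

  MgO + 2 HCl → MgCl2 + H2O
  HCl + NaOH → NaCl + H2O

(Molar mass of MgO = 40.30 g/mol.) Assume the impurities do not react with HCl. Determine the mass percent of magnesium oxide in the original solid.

70.37 %

n(HCl) added = 0.04117 × 0.9762 = 0.04019 mol
n(NaOH) used in back-titration = 0.01352 × 0.5750 = 7.774 × 10^-3 mol
n(HCl) left over = 7.774 × 10^-3 mol (1:1 ratio)
n(HCl) consumed by analyte = 0.04019 − 7.774 × 10^-3 = 0.03242 mol
From the 1:2 ratio, n(MgO) = 1/2 × 0.03242 = 0.01621 mol
mass of MgO = 0.01621 × 40.30 = 0.6532 g
% MgO = 0.6532 / 0.9282 × 100 = 70.37 %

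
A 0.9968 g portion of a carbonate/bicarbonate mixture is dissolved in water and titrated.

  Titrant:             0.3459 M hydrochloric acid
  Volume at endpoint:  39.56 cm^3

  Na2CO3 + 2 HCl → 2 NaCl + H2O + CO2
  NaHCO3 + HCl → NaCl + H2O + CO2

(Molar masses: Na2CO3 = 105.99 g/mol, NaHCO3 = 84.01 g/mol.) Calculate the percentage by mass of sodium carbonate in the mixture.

n(HCl) = 0.03956 × 0.3459 = 0.01368 mol
Let x = n(Na2CO3), y = n(NaHCO3).
Titrant: 2x + 1y = 0.01368;  mass: 105.99x + 84.01y = 0.9968
Solving, x = 2.463 × 10^-3 mol, y = 8.758 × 10^-3 mol
mass of Na2CO3 = 2.463 × 10^-3 × 105.99 = 0.2610 g
% Na2CO3 = 0.2610 / 0.9968 × 100 = 26.19 %

26.19 %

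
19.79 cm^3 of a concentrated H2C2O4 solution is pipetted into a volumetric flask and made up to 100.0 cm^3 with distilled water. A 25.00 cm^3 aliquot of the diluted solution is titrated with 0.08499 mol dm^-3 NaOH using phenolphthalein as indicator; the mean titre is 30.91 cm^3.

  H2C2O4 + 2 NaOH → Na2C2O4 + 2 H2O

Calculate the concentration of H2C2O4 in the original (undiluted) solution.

n(NaOH) = 0.03091 × 0.08499 = 2.627 × 10^-3 mol
From the 1:2 ratio, n(H2C2O4) in the aliquot = 1/2 × 2.627 × 10^-3 = 1.314 × 10^-3 mol
[H2C2O4]_dilute = 1.314 × 10^-3 / 0.02500 = 0.05254 mol/L
Dilution factor = 100.0 / 19.79 = 5.053
[H2C2O4]_stock = 0.05254 × 5.053 = 0.2655 mol/L

0.2655 mol/L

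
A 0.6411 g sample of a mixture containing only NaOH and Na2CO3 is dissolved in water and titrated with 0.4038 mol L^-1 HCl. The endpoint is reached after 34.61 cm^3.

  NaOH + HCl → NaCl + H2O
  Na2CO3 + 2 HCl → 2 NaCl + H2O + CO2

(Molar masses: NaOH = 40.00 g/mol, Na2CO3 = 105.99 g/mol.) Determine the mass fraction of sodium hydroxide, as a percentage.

n(HCl) = 0.03461 × 0.4038 = 0.01398 mol
Let x = n(NaOH), y = n(Na2CO3).
Titrant: 1x + 2y = 0.01398;  mass: 40.00x + 105.99y = 0.6411
Solving, x = 7.659 × 10^-3 mol, y = 3.158 × 10^-3 mol
mass of NaOH = 7.659 × 10^-3 × 40.00 = 0.3064 g
% NaOH = 0.3064 / 0.6411 × 100 = 47.79 %

47.79 %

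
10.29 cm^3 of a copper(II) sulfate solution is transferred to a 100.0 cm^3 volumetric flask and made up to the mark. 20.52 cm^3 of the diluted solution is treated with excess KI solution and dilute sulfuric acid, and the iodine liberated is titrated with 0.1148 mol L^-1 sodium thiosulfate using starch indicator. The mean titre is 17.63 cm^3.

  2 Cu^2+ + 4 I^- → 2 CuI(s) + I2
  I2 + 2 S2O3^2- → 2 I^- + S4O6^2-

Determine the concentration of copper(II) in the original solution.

n(S2O3^2-) = 0.01763 × 0.1148 = 2.024 × 10^-3 mol
n(I2) = n(S2O3^2-)/2 = 1.012 × 10^-3 mol
From the 2:1 ratio, n(Cu2+) in the aliquot = 2/1 × 1.012 × 10^-3 = 2.024 × 10^-3 mol
[Cu2+]_dilute = 2.024 × 10^-3 / 0.02052 = 0.09863 mol/L
[Cu2+]_original = 0.09863 × 100.0/10.29 = 0.9585 mol/L

0.9585 mol/L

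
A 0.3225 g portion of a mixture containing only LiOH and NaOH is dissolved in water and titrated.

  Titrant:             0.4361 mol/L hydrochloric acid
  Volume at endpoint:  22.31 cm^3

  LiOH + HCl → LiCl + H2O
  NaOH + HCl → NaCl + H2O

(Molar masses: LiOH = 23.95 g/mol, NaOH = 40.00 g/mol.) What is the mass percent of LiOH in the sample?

n(HCl) = 0.02231 × 0.4361 = 9.729 × 10^-3 mol
Let x = n(LiOH), y = n(NaOH).
Titrant: 1x + 1y = 9.729 × 10^-3;  mass: 23.95x + 40.00y = 0.3225
Solving, x = 4.154 × 10^-3 mol, y = 5.575 × 10^-3 mol
mass of LiOH = 4.154 × 10^-3 × 23.95 = 0.09949 g
% LiOH = 0.09949 / 0.3225 × 100 = 30.85 %

30.85 %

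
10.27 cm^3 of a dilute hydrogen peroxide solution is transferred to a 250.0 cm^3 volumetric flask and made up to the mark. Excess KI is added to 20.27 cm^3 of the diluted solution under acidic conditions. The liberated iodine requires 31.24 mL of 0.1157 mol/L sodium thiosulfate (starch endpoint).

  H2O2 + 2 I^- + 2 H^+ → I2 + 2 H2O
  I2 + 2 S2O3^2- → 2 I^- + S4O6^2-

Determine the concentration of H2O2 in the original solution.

2.170 mol/L

n(S2O3^2-) = 0.03124 × 0.1157 = 3.614 × 10^-3 mol
n(I2) = n(S2O3^2-)/2 = 1.807 × 10^-3 mol
n(H2O2) in the aliquot = 1.807 × 10^-3 mol (1:1 ratio)
[H2O2]_dilute = 1.807 × 10^-3 / 0.02027 = 0.08916 mol/L
[H2O2]_original = 0.08916 × 250.0/10.27 = 2.170 mol/L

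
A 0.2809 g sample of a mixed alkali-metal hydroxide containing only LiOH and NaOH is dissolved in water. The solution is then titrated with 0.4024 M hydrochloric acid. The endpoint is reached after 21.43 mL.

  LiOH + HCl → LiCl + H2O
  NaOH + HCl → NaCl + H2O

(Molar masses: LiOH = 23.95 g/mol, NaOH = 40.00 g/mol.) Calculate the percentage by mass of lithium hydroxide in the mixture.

34.02 %

n(HCl) = 0.02143 × 0.4024 = 8.623 × 10^-3 mol
Let x = n(LiOH), y = n(NaOH).
Titrant: 1x + 1y = 8.623 × 10^-3;  mass: 23.95x + 40.00y = 0.2809
Solving, x = 3.990 × 10^-3 mol, y = 4.634 × 10^-3 mol
mass of LiOH = 3.990 × 10^-3 × 23.95 = 0.09556 g
% LiOH = 0.09556 / 0.2809 × 100 = 34.02 %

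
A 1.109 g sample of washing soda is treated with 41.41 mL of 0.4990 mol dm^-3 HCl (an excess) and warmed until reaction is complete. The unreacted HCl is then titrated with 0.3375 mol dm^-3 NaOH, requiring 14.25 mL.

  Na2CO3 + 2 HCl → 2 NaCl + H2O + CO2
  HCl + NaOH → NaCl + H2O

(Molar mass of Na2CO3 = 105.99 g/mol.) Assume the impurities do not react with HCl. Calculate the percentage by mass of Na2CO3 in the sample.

75.76 %

n(HCl) added = 0.04141 × 0.4990 = 0.02066 mol
n(NaOH) used in back-titration = 0.01425 × 0.3375 = 4.809 × 10^-3 mol
n(HCl) left over = 4.809 × 10^-3 mol (1:1 ratio)
n(HCl) consumed by analyte = 0.02066 − 4.809 × 10^-3 = 0.01585 mol
From the 1:2 ratio, n(Na2CO3) = 1/2 × 0.01585 = 7.927 × 10^-3 mol
mass of Na2CO3 = 7.927 × 10^-3 × 105.99 = 0.8402 g
% Na2CO3 = 0.8402 / 1.109 × 100 = 75.76 %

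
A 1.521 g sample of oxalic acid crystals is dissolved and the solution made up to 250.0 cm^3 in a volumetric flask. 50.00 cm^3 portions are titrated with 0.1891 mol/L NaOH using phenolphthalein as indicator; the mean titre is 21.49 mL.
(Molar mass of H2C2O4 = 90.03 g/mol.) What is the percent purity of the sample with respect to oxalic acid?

60.13 %

H2C2O4 + 2 NaOH → Na2C2O4 + 2 H2O
n(NaOH) per titration = 0.02149 × 0.1891 = 4.064 × 10^-3 mol
From the 1:2 ratio, n(H2C2O4) in each aliquot = 1/2 × 4.064 × 10^-3 = 2.032 × 10^-3 mol
n(H2C2O4) in the whole flask = 2.032 × 10^-3 × 250.0/50.00 = 0.01016 mol
mass of H2C2O4 = 0.01016 × 90.03 = 0.9147 g
% H2C2O4 = 0.9147 / 1.521 × 100 = 60.13 %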